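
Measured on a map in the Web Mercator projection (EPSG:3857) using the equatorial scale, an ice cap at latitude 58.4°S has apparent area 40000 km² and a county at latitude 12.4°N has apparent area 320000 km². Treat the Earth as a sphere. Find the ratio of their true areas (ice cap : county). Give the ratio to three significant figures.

Mercator's areal exaggeration is sec²φ; hence true area = (apparent area) · cos²φ.
True area of ice cap: 40000 × cos²(58.4°) = 40000 × 0.2746 = 10980 km².
True area of county: 320000 × cos²(12.4°) = 320000 × 0.9539 = 305200 km².
Ratio = 10980 / 305200 ≈ 0.0360.

0.0360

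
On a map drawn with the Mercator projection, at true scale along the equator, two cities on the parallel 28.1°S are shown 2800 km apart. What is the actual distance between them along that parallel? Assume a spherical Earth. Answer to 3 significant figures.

Mercator is conformal, so the point scale is isotropic: h = k = sec φ = 1/cos φ.
Along the parallel at 28.1°, map distances are exaggerated by k = sec 28.1° = 1.134.
True distance = 2800 / 1.134 = 2800 × cos 28.1° ≈ 2470 km.

2470 km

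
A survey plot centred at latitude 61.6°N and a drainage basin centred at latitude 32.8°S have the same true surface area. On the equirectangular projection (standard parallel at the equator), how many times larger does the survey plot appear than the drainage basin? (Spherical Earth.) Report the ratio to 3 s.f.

Plate carrée maps x = Rλ, y = Rφ. The meridian scale is h = 1 and the parallel scale is k = 1/cos φ = sec φ.
Areal scale at 61.6°: h·k = 1.000 × 2.103 = 2.103.
Areal scale at 32.8°: h·k = 1.000 × 1.190 = 1.190.
Ratio = 2.103/1.190 ≈ 1.77.

1.77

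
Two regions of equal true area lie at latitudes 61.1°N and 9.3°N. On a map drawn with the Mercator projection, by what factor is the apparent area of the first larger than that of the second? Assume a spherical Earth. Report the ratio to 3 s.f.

On Mercator, area is exaggerated by sec²φ = 1/cos²φ.
At 61.1°: sec²(61.1°) = 1/0.4833² = 4.282.
At 9.3°: sec²(9.3°) = 1/0.9869² = 1.027.
Ratio = 4.282/1.027 = cos²(9.3°)/cos²(61.1°) ≈ 4.17.

4.17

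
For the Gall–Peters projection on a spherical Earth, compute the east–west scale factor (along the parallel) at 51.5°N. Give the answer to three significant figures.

1.14

Gall–Peters is a cylindrical equal-area projection with standard parallels at ±45°. For cylindrical equal-area with standard parallel φ₀, h = cos φ / cos φ₀ and k = cos φ₀ / cos φ, so h·k = 1.
k = cos 45° / cos 51.5° = 0.7071/0.6225 = 1.136.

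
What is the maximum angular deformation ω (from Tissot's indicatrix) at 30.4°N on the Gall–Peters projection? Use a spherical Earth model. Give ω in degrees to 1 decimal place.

The Gall–Peters projection is cylindrical equal-area with φ₀ = 45°. A cylindrical equal-area projection with standard parallel φ₀ has meridian scale h = cos φ / cos φ₀ and parallel scale k = cos φ₀ / cos φ (so areas are preserved, h·k = 1).
At 30.4°: h = 1.220, k = 0.8198; principal scales a = 1.220, b = 0.8198.
sin(ω/2) = (a − b)/(a + b) = 0.4000/2.040 = 0.1961, so ω = 2 arcsin(0.1961) ≈ 22.6°.

22.6°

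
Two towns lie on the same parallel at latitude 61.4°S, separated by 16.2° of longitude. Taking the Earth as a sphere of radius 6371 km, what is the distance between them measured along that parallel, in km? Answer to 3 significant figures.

862 km

Arc length along a parallel = R cos φ · Δλ (with Δλ in radians).
= 6371 × cos 61.4° × (16.2° × π/180) = 6371 × 0.4787 × 0.2827 ≈ 862 km.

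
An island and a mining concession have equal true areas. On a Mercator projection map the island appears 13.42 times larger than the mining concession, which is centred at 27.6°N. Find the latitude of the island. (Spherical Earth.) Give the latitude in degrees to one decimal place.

76.0°

For equal true areas on Mercator, apparent areas scale as sec²φ, so the ratio is cos²φ₂ / cos²φ₁.
cos²φ₂ / cos²φ₁ = 13.42  ⇒  cos φ₁ = cos 27.6° / √13.42 = 0.8862/3.663 = 0.2419.
φ₁ = arccos(0.2419) ≈ 76.0°.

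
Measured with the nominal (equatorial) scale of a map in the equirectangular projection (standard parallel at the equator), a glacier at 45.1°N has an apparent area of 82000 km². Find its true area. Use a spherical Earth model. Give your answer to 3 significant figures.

In the plate carrée (x = Rλ, y = Rφ), meridians are true-scale (h = 1) and parallels are stretched by k = sec φ.
Areal scale = h·k = 1 × sec φ; at 45.1°, h = 1.000, k = 1.417, so h·k = 1.417.
True area = apparent / (areal scale) = 82000 / 1.417 ≈ 57900 km².

57900 km²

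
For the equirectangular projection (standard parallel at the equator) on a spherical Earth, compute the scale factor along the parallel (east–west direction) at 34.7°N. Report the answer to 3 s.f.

In the plate carrée (x = Rλ, y = Rφ), meridians are true-scale (h = 1) and parallels are stretched by k = sec φ.
k = 1/cos 34.7° = 1/0.8221 = 1.216.

1.22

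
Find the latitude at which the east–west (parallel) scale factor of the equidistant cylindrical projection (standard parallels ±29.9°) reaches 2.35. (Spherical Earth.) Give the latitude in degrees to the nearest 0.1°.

68.4°

In the equirectangular projection with standard parallel φ₀ = 29.9° (x = Rλ cos φ₀, y = Rφ), meridians are true-scale (h = 1) and the parallel scale is k = cos φ₀ / cos φ.
k = cos φ₀ / cos φ = 2.35  ⇒  cos φ = cos 29.9° / 2.35 = 0.3689.
φ = arccos(0.3689) ≈ 68.4°.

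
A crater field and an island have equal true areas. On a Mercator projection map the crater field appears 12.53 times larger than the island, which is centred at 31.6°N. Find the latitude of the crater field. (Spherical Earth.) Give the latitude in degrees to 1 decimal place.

Mercator areal scale is sec²φ, so apparent-area ratio = sec²φ₁ / sec²φ₂ = cos²φ₂ / cos²φ₁.
cos²φ₂ / cos²φ₁ = 12.53  ⇒  cos φ₁ = cos 31.6° / √12.53 = 0.8517/3.540 = 0.2406.
φ₁ = arccos(0.2406) ≈ 76.1°.

76.1°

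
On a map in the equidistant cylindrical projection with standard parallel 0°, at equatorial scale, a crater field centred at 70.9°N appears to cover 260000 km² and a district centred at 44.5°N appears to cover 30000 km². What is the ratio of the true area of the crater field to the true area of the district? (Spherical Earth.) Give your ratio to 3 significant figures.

Plate carrée has h = 1 and k = sec φ, giving areal scale sec φ; true area = (apparent area) · cos φ.
True area of crater field: 260000 × cos(70.9°) = 260000 × 0.3272 = 85080 km².
True area of district: 30000 × cos(44.5°) = 30000 × 0.7133 = 21400 km².
Ratio = 85080 / 21400 ≈ 3.98.

3.98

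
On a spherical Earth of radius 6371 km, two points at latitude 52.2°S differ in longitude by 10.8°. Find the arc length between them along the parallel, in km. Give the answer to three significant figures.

Arc length along a parallel = R cos φ · Δλ (with Δλ in radians).
= 6371 × cos 52.2° × (10.8° × π/180) = 6371 × 0.6129 × 0.1885 ≈ 736 km.

736 km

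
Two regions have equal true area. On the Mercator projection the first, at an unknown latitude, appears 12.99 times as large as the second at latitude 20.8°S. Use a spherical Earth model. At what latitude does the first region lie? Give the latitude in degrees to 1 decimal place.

75.0°

On Mercator, (apparent₁)/(apparent₂) = sec²φ₁ / sec²φ₂ when true areas are equal.
cos²φ₂ / cos²φ₁ = 12.99  ⇒  cos φ₁ = cos 20.8° / √12.99 = 0.9348/3.604 = 0.2594.
φ₁ = arccos(0.2594) ≈ 75.0°.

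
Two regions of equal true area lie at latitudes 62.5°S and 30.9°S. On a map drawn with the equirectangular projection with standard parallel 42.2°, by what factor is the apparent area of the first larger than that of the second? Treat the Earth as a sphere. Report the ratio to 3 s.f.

1.86

In the equirectangular projection with standard parallel φ₀ = 42.2° (x = Rλ cos φ₀, y = Rφ), meridians are true-scale (h = 1) and the parallel scale is k = cos φ₀ / cos φ.
Areal scale at 62.5°: h·k = 1.000 × 1.604 = 1.604.
Areal scale at 30.9°: h·k = 1.000 × 0.8633 = 0.8633.
Ratio = 1.604/0.8633 ≈ 1.86.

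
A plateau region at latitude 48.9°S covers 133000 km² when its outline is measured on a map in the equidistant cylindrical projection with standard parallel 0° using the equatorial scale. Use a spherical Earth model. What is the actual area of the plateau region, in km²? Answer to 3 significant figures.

In the plate carrée (x = Rλ, y = Rφ), meridians are true-scale (h = 1) and parallels are stretched by k = sec φ.
Areal scale = h·k = 1 × sec φ; at 48.9°, h = 1.000, k = 1.521, so h·k = 1.521.
True area = apparent / (areal scale) = 133000 / 1.521 ≈ 87400 km².

87400 km²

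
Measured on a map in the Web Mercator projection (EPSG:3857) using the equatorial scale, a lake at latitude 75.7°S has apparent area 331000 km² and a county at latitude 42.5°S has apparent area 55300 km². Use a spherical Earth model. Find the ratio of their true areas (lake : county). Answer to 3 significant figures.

0.672

On Mercator the areal scale is sec²φ, so true area = apparent × cos²φ.
True area of lake: 331000 × cos²(75.7°) = 331000 × 0.06101 = 20190 km².
True area of county: 55300 × cos²(42.5°) = 55300 × 0.5436 = 30060 km².
Ratio = 20190 / 30060 ≈ 0.672.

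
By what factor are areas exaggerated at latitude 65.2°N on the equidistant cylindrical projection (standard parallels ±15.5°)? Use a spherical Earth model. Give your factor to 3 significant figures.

In the equirectangular projection with standard parallel φ₀ = 15.5° (x = Rλ cos φ₀, y = Rφ), meridians are true-scale (h = 1) and the parallel scale is k = cos φ₀ / cos φ.
Areal scale = h·k = 1 × cos φ₀ / cos φ; at 65.2°, h = 1.000, k = 2.297, so h·k = 2.297.

2.30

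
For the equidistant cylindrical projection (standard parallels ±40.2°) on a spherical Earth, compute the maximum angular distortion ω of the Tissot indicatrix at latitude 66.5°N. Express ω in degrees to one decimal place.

36.6°

The equidistant cylindrical projection with φ₀ = 40.2° has h = 1 (meridians true) and k = cos φ₀ / cos φ along parallels.
At 66.5°: h = 1.000, k = 1.915; principal scales a = 1.915, b = 1.000.
sin(ω/2) = (a − b)/(a + b) = 0.9155/2.915 = 0.3140, so ω = 2 arcsin(0.3140) ≈ 36.6°.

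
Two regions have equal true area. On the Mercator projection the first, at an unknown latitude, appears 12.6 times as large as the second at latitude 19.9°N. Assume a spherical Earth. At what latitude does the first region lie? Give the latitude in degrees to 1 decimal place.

74.6°

For equal true areas on Mercator, apparent areas scale as sec²φ, so the ratio is cos²φ₂ / cos²φ₁.
cos²φ₂ / cos²φ₁ = 12.6  ⇒  cos φ₁ = cos 19.9° / √12.6 = 0.9403/3.550 = 0.2649.
φ₁ = arccos(0.2649) ≈ 74.6°.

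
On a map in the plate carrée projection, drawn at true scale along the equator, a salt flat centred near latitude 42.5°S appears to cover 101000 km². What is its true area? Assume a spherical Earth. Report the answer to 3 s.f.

Plate carrée maps x = Rλ, y = Rφ. The meridian scale is h = 1 and the parallel scale is k = 1/cos φ = sec φ.
Areal scale = h·k = 1 × sec φ; at 42.5°, h = 1.000, k = 1.356, so h·k = 1.356.
True area = apparent / (areal scale) = 101000 / 1.356 ≈ 74500 km².

74500 km²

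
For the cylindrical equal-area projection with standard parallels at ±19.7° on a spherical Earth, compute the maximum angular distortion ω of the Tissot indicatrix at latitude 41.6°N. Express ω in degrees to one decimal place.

26.2°

For cylindrical equal-area with standard parallel φ₀, h = cos φ / cos φ₀ and k = cos φ₀ / cos φ, so h·k = 1.
At 41.6°: h = 0.7943, k = 1.259; principal scales a = 1.259, b = 0.7943.
sin(ω/2) = (a − b)/(a + b) = 0.4647/2.053 = 0.2263, so ω = 2 arcsin(0.2263) ≈ 26.2°.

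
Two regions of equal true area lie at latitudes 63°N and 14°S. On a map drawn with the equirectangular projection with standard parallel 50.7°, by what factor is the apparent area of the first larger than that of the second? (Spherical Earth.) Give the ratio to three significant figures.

2.14

The equidistant cylindrical projection with φ₀ = 50.7° has h = 1 (meridians true) and k = cos φ₀ / cos φ along parallels.
Areal scale at 63°: h·k = 1.000 × 1.395 = 1.395.
Areal scale at 14°: h·k = 1.000 × 0.6528 = 0.6528.
Ratio = 1.395/0.6528 ≈ 2.14.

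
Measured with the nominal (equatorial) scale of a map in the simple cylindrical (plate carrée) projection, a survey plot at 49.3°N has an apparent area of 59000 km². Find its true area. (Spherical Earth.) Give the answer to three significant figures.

Plate carrée maps x = Rλ, y = Rφ. The meridian scale is h = 1 and the parallel scale is k = 1/cos φ = sec φ.
Areal scale = h·k = 1 × sec φ; at 49.3°, h = 1.000, k = 1.534, so h·k = 1.534.
True area = apparent / (areal scale) = 59000 / 1.534 ≈ 38500 km².

38500 km²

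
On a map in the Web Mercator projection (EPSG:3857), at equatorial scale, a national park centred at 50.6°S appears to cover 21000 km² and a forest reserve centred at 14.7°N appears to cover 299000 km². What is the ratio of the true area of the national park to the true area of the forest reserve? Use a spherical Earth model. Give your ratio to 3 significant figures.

0.0302

Mercator's areal exaggeration is sec²φ; hence true area = (apparent area) · cos²φ.
True area of national park: 21000 × cos²(50.6°) = 21000 × 0.4029 = 8461 km².
True area of forest reserve: 299000 × cos²(14.7°) = 299000 × 0.9356 = 279700 km².
Ratio = 8461 / 279700 ≈ 0.0302.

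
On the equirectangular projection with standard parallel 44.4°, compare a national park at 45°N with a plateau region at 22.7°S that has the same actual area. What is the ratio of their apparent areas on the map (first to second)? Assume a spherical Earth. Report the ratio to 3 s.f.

1.30

In the equirectangular projection with standard parallel φ₀ = 44.4° (x = Rλ cos φ₀, y = Rφ), meridians are true-scale (h = 1) and the parallel scale is k = cos φ₀ / cos φ.
Areal scale at 45°: h·k = 1.000 × 1.010 = 1.010.
Areal scale at 22.7°: h·k = 1.000 × 0.7745 = 0.7745.
Ratio = 1.010/0.7745 ≈ 1.30.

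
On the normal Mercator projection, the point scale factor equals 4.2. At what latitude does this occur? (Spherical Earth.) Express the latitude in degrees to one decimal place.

Mercator scale is k = sec φ = 1/cos φ.
1/cos φ = 4.2  ⇒  cos φ = 0.2381  ⇒  φ = arccos(0.2381) ≈ 76.2°.

76.2°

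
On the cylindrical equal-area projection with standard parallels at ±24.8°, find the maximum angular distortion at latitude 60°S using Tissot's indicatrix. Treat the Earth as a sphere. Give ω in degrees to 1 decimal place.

For cylindrical equal-area with standard parallel φ₀, h = cos φ / cos φ₀ and k = cos φ₀ / cos φ, so h·k = 1.
At 60°: h = 0.5508, k = 1.816; principal scales a = 1.816, b = 0.5508.
sin(ω/2) = (a − b)/(a + b) = 1.265/2.366 = 0.5345, so ω = 2 arcsin(0.5345) ≈ 64.6°.

64.6°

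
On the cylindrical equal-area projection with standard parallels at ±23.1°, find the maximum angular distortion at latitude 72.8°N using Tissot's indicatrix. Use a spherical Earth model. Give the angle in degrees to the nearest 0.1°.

108.7°

A cylindrical equal-area projection with standard parallel φ₀ has meridian scale h = cos φ / cos φ₀ and parallel scale k = cos φ₀ / cos φ (so areas are preserved, h·k = 1).
At 72.8°: h = 0.3215, k = 3.111; principal scales a = 3.111, b = 0.3215.
sin(ω/2) = (a − b)/(a + b) = 2.789/3.432 = 0.8127, so ω = 2 arcsin(0.8127) ≈ 108.7°.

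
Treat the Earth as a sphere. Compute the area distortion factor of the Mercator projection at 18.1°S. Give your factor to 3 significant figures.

The Mercator projection is conformal; its linear scale factor is the same in every direction and equals sec φ = 1/cos φ.
Areal scale = k² = sec²φ = 1/cos²(18.1°) = 1/0.9505² = 1.107.

1.11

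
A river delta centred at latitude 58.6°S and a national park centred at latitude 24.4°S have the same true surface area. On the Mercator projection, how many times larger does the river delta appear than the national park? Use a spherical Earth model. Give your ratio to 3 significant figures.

3.06

Mercator areal scale is sec²φ.
At 58.6°: sec²(58.6°) = 1/0.5210² = 3.684.
At 24.4°: sec²(24.4°) = 1/0.9107² = 1.206.
Ratio = 3.684/1.206 = cos²(24.4°)/cos²(58.6°) ≈ 3.06.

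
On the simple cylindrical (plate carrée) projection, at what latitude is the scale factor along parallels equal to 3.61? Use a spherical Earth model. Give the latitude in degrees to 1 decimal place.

73.9°

Plate carrée: h = 1, k = sec φ along parallels.
sec φ = 3.61  ⇒  cos φ = 0.2770  ⇒  φ ≈ 73.9°.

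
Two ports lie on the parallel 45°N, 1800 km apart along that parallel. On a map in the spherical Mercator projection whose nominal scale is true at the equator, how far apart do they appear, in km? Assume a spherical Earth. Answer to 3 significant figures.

The Mercator projection is conformal; its linear scale factor is the same in every direction and equals sec φ = 1/cos φ.
Along the parallel, k = sec 45° = 1/0.7071 = 1.414.
Map distance = 1800 × 1.414 ≈ 2550 km.

2550 km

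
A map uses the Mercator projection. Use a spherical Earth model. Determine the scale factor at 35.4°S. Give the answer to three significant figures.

Mercator is conformal, so the point scale is isotropic: h = k = sec φ = 1/cos φ.
k = 1/cos 35.4° = 1/0.8151 = 1.227.

1.23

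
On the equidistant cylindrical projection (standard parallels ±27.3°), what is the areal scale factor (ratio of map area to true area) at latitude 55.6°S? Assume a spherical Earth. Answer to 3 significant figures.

1.57

In the equirectangular projection with standard parallel φ₀ = 27.3° (x = Rλ cos φ₀, y = Rφ), meridians are true-scale (h = 1) and the parallel scale is k = cos φ₀ / cos φ.
Areal scale = h·k = 1 × cos φ₀ / cos φ; at 55.6°, h = 1.000, k = 1.573, so h·k = 1.573.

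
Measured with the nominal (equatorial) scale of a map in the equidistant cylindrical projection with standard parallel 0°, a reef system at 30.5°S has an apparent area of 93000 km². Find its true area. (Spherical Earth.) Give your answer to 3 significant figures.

In the plate carrée (x = Rλ, y = Rφ), meridians are true-scale (h = 1) and parallels are stretched by k = sec φ.
Areal scale = h·k = 1 × sec φ; at 30.5°, h = 1.000, k = 1.161, so h·k = 1.161.
True area = apparent / (areal scale) = 93000 / 1.161 ≈ 80100 km².

80100 km²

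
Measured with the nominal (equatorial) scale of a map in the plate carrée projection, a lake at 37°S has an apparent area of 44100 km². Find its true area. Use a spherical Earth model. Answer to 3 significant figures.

Plate carrée maps x = Rλ, y = Rφ. The meridian scale is h = 1 and the parallel scale is k = 1/cos φ = sec φ.
Areal scale = h·k = 1 × sec φ; at 37°, h = 1.000, k = 1.252, so h·k = 1.252.
True area = apparent / (areal scale) = 44100 / 1.252 ≈ 35200 km².

35200 km²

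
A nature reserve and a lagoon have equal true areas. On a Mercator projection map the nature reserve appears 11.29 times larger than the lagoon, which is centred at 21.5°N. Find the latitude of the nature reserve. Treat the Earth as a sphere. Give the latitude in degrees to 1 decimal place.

On Mercator, (apparent₁)/(apparent₂) = sec²φ₁ / sec²φ₂ when true areas are equal.
cos²φ₂ / cos²φ₁ = 11.29  ⇒  cos φ₁ = cos 21.5° / √11.29 = 0.9304/3.360 = 0.2769.
φ₁ = arccos(0.2769) ≈ 73.9°.

73.9°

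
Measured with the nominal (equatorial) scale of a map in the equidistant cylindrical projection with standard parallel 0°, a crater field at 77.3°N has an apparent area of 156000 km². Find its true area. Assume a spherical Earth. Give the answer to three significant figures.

34300 km²

In the plate carrée (x = Rλ, y = Rφ), meridians are true-scale (h = 1) and parallels are stretched by k = sec φ.
Areal scale = h·k = 1 × sec φ; at 77.3°, h = 1.000, k = 4.549, so h·k = 4.549.
True area = apparent / (areal scale) = 156000 / 4.549 ≈ 34300 km².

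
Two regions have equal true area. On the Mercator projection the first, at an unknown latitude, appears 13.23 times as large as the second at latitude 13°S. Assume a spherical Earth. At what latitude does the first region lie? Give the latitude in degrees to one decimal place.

74.5°

On Mercator, (apparent₁)/(apparent₂) = sec²φ₁ / sec²φ₂ when true areas are equal.
cos²φ₂ / cos²φ₁ = 13.23  ⇒  cos φ₁ = cos 13° / √13.23 = 0.9744/3.637 = 0.2679.
φ₁ = arccos(0.2679) ≈ 74.5°.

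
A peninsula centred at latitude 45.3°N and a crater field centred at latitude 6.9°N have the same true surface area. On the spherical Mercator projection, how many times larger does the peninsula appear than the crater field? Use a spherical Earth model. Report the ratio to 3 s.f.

Mercator areal scale is sec²φ.
At 45.3°: sec²(45.3°) = 1/0.7034² = 2.021.
At 6.9°: sec²(6.9°) = 1/0.9928² = 1.015.
Ratio = 2.021/1.015 = cos²(6.9°)/cos²(45.3°) ≈ 1.99.

1.99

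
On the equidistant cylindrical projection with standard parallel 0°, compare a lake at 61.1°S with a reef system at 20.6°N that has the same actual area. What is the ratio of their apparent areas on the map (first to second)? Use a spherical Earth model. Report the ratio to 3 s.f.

1.94

In the plate carrée (x = Rλ, y = Rφ), meridians are true-scale (h = 1) and parallels are stretched by k = sec φ.
Areal scale at 61.1°: h·k = 1.000 × 2.069 = 2.069.
Areal scale at 20.6°: h·k = 1.000 × 1.068 = 1.068.
Ratio = 2.069/1.068 ≈ 1.94.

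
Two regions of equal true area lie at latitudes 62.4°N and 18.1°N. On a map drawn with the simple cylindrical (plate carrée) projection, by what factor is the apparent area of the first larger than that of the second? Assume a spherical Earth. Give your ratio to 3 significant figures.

2.05

Plate carrée maps x = Rλ, y = Rφ. The meridian scale is h = 1 and the parallel scale is k = 1/cos φ = sec φ.
Areal scale at 62.4°: h·k = 1.000 × 2.158 = 2.158.
Areal scale at 18.1°: h·k = 1.000 × 1.052 = 1.052.
Ratio = 2.158/1.052 ≈ 2.05.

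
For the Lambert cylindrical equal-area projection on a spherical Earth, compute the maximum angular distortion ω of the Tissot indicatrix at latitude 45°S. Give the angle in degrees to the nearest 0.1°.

The Lambert cylindrical equal-area projection is the cylindrical equal-area projection with its standard parallel at the equator (φ₀ = 0). A cylindrical equal-area projection with standard parallel φ₀ has meridian scale h = cos φ / cos φ₀ and parallel scale k = cos φ₀ / cos φ (so areas are preserved, h·k = 1).
At 45°: h = 0.7071, k = 1.414; principal scales a = 1.414, b = 0.7071.
sin(ω/2) = (a − b)/(a + b) = 0.7071/2.121 = 0.3333, so ω = 2 arcsin(0.3333) ≈ 38.9°.

38.9°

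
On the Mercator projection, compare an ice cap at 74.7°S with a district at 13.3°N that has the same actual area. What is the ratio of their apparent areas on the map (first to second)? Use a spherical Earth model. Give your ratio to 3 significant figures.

Mercator areal scale is sec²φ.
At 74.7°: sec²(74.7°) = 1/0.2639² = 14.36.
At 13.3°: sec²(13.3°) = 1/0.9732² = 1.056.
Ratio = 14.36/1.056 = cos²(13.3°)/cos²(74.7°) ≈ 13.6.

13.6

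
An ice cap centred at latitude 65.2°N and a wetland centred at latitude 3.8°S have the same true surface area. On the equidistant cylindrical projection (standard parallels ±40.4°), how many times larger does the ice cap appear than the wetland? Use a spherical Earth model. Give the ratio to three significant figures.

2.38

In the equirectangular projection with standard parallel φ₀ = 40.4° (x = Rλ cos φ₀, y = Rφ), meridians are true-scale (h = 1) and the parallel scale is k = cos φ₀ / cos φ.
Areal scale at 65.2°: h·k = 1.000 × 1.816 = 1.816.
Areal scale at 3.8°: h·k = 1.000 × 0.7632 = 0.7632.
Ratio = 1.816/0.7632 ≈ 2.38.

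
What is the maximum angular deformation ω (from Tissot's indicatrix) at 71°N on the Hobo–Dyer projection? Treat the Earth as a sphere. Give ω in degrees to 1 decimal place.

The Hobo–Dyer projection is cylindrical equal-area with φ₀ = 37.5°. For cylindrical equal-area with standard parallel φ₀, h = cos φ / cos φ₀ and k = cos φ₀ / cos φ, so h·k = 1.
At 71°: h = 0.4104, k = 2.437; principal scales a = 2.437, b = 0.4104.
sin(ω/2) = (a − b)/(a + b) = 2.026/2.847 = 0.7117, so ω = 2 arcsin(0.7117) ≈ 90.8°.

90.8°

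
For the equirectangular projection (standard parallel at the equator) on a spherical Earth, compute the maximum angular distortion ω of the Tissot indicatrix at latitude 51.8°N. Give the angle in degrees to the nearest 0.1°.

27.3°

Plate carrée maps x = Rλ, y = Rφ. The meridian scale is h = 1 and the parallel scale is k = 1/cos φ = sec φ.
At 51.8°: h = 1.000, k = 1.617; principal scales a = 1.617, b = 1.000.
sin(ω/2) = (a − b)/(a + b) = 0.6171/2.617 = 0.2358, so ω = 2 arcsin(0.2358) ≈ 27.3°.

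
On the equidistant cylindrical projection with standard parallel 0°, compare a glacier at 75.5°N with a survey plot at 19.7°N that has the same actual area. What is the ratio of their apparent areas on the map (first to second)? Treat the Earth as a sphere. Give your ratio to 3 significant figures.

3.76

Plate carrée maps x = Rλ, y = Rφ. The meridian scale is h = 1 and the parallel scale is k = 1/cos φ = sec φ.
Areal scale at 75.5°: h·k = 1.000 × 3.994 = 3.994.
Areal scale at 19.7°: h·k = 1.000 × 1.062 = 1.062.
Ratio = 3.994/1.062 ≈ 3.76.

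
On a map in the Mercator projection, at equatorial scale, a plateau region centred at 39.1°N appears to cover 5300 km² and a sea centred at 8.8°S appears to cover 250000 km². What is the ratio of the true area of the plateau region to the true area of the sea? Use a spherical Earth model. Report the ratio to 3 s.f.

Mercator's areal exaggeration is sec²φ; hence true area = (apparent area) · cos²φ.
True area of plateau region: 5300 × cos²(39.1°) = 5300 × 0.6022 = 3192 km².
True area of sea: 250000 × cos²(8.8°) = 250000 × 0.9766 = 244100 km².
Ratio = 3192 / 244100 ≈ 0.0131.

0.0131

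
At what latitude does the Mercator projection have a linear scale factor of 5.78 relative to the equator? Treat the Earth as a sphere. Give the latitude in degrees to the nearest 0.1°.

80.0°

Mercator scale is k = sec φ = 1/cos φ.
1/cos φ = 5.78  ⇒  cos φ = 0.1730  ⇒  φ = arccos(0.1730) ≈ 80.0°.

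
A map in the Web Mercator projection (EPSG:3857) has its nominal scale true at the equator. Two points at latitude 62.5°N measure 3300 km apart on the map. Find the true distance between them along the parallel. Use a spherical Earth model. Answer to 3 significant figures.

Mercator is conformal, so the point scale is isotropic: h = k = sec φ = 1/cos φ.
Along the parallel at 62.5°, map distances are exaggerated by k = sec 62.5° = 2.166.
True distance = 3300 / 2.166 = 3300 × cos 62.5° ≈ 1520 km.

1520 km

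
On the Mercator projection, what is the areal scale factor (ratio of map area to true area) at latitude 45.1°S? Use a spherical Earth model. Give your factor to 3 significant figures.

Mercator is conformal, so the point scale is isotropic: h = k = sec φ = 1/cos φ.
Areal scale = k² = sec²φ = 1/cos²(45.1°) = 1/0.7059² = 2.007.

2.01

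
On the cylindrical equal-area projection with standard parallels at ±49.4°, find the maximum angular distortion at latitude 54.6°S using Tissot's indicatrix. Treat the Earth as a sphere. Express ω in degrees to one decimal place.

A cylindrical equal-area projection with standard parallel φ₀ has meridian scale h = cos φ / cos φ₀ and parallel scale k = cos φ₀ / cos φ (so areas are preserved, h·k = 1).
At 54.6°: h = 0.8901, k = 1.123; principal scales a = 1.123, b = 0.8901.
sin(ω/2) = (a − b)/(a + b) = 0.2333/2.014 = 0.1159, so ω = 2 arcsin(0.1159) ≈ 13.3°.

13.3°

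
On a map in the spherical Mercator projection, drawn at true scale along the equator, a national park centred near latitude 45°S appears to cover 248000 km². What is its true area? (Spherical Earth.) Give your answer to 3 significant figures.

Mercator is conformal, so the point scale is isotropic: h = k = sec φ = 1/cos φ.
Areal scale = k² = sec²φ = 1/cos²(45°) = 1/0.7071² = 2.000.
True area = apparent / (areal scale) = 248000 / 2.000 ≈ 124000 km².

124000 km²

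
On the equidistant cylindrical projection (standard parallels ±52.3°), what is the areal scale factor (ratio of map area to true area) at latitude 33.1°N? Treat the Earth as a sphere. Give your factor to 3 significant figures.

0.730

In the equirectangular projection with standard parallel φ₀ = 52.3° (x = Rλ cos φ₀, y = Rφ), meridians are true-scale (h = 1) and the parallel scale is k = cos φ₀ / cos φ.
Areal scale = h·k = 1 × cos φ₀ / cos φ; at 33.1°, h = 1.000, k = 0.7300, so h·k = 0.7300.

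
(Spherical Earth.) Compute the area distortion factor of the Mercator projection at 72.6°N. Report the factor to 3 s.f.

11.2

For Mercator, h = k = sec φ (a conformal cylindrical projection has a single point scale, 1/cos φ).
Areal scale = k² = sec²φ = 1/cos²(72.6°) = 1/0.2990² = 11.18.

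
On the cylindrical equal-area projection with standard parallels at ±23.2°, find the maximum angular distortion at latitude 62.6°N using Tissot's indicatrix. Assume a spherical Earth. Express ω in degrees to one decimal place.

73.6°

For cylindrical equal-area with standard parallel φ₀, h = cos φ / cos φ₀ and k = cos φ₀ / cos φ, so h·k = 1.
At 62.6°: h = 0.5007, k = 1.997; principal scales a = 1.997, b = 0.5007.
sin(ω/2) = (a − b)/(a + b) = 1.497/2.498 = 0.5991, so ω = 2 arcsin(0.5991) ≈ 73.6°.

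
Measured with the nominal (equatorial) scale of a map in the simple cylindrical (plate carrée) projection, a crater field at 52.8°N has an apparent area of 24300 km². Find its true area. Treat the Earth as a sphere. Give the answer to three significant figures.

14700 km²

Plate carrée maps x = Rλ, y = Rφ. The meridian scale is h = 1 and the parallel scale is k = 1/cos φ = sec φ.
Areal scale = h·k = 1 × sec φ; at 52.8°, h = 1.000, k = 1.654, so h·k = 1.654.
True area = apparent / (areal scale) = 24300 / 1.654 ≈ 14700 km².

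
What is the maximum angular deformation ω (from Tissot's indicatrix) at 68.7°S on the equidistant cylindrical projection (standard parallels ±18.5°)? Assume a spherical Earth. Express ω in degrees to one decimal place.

The equidistant cylindrical projection with φ₀ = 18.5° has h = 1 (meridians true) and k = cos φ₀ / cos φ along parallels.
At 68.7°: h = 1.000, k = 2.611; principal scales a = 2.611, b = 1.000.
sin(ω/2) = (a − b)/(a + b) = 1.611/3.611 = 0.4461, so ω = 2 arcsin(0.4461) ≈ 53.0°.

53.0°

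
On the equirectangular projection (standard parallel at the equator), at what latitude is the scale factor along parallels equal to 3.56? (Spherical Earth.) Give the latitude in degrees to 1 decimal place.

73.7°

Plate carrée: h = 1, k = sec φ along parallels.
sec φ = 3.56  ⇒  cos φ = 0.2809  ⇒  φ ≈ 73.7°.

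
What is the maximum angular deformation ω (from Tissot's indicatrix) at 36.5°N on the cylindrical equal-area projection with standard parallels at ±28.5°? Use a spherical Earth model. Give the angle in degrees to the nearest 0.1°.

10.2°

Cylindrical equal-area (φ₀ = 28.5°): h = cos φ / cos 28.5° along meridians, k = cos 28.5° / cos φ along parallels; h·k = 1.
At 36.5°: h = 0.9147, k = 1.093; principal scales a = 1.093, b = 0.9147.
sin(ω/2) = (a − b)/(a + b) = 0.1785/2.008 = 0.08892, so ω = 2 arcsin(0.08892) ≈ 10.2°.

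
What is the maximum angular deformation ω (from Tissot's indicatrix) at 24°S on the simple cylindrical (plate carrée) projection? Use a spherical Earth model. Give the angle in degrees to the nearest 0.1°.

For the equirectangular projection with φ₀ = 0 (plate carrée), h = 1 along meridians and k = sec φ along parallels.
At 24°: h = 1.000, k = 1.095; principal scales a = 1.095, b = 1.000.
sin(ω/2) = (a − b)/(a + b) = 0.09464/2.095 = 0.04518, so ω = 2 arcsin(0.04518) ≈ 5.2°.

5.2°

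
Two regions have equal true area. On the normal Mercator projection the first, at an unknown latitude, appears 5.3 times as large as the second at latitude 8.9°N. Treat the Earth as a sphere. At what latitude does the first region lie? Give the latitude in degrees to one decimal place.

Mercator areal scale is sec²φ, so apparent-area ratio = sec²φ₁ / sec²φ₂ = cos²φ₂ / cos²φ₁.
cos²φ₂ / cos²φ₁ = 5.3  ⇒  cos φ₁ = cos 8.9° / √5.3 = 0.9880/2.302 = 0.4291.
φ₁ = arccos(0.4291) ≈ 64.6°.

64.6°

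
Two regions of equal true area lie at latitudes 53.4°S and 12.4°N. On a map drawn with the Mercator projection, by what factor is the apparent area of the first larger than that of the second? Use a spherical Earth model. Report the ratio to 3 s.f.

On Mercator, area is exaggerated by sec²φ = 1/cos²φ.
At 53.4°: sec²(53.4°) = 1/0.5962² = 2.813.
At 12.4°: sec²(12.4°) = 1/0.9767² = 1.048.
Ratio = 2.813/1.048 = cos²(12.4°)/cos²(53.4°) ≈ 2.68.

2.68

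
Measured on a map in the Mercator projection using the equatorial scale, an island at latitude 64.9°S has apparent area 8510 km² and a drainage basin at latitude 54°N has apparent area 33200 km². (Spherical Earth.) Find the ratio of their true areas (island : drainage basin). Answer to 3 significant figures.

0.134

On Mercator the areal scale is sec²φ, so true area = apparent × cos²φ.
True area of island: 8510 × cos²(64.9°) = 8510 × 0.1799 = 1531 km².
True area of drainage basin: 33200 × cos²(54°) = 33200 × 0.3455 = 11470 km².
Ratio = 1531 / 11470 ≈ 0.134.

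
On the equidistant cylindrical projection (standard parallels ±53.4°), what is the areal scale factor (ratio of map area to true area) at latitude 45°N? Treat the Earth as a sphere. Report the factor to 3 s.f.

0.843

With standard parallel φ₀ = 53.4°, the equirectangular projection gives x = Rλ cos φ₀, y = Rφ, so h = 1 and k = cos 53.4° / cos φ.
Areal scale = h·k = 1 × cos φ₀ / cos φ; at 45°, h = 1.000, k = 0.8432, so h·k = 0.8432.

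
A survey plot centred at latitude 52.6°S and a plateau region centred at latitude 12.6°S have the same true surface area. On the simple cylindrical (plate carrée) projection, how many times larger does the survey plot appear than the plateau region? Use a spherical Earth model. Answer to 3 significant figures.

Plate carrée maps x = Rλ, y = Rφ. The meridian scale is h = 1 and the parallel scale is k = 1/cos φ = sec φ.
Areal scale at 52.6°: h·k = 1.000 × 1.646 = 1.646.
Areal scale at 12.6°: h·k = 1.000 × 1.025 = 1.025.
Ratio = 1.646/1.025 ≈ 1.61.

1.61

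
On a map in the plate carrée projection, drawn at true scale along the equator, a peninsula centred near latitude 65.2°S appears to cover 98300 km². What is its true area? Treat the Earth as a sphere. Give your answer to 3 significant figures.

For the equirectangular projection with φ₀ = 0 (plate carrée), h = 1 along meridians and k = sec φ along parallels.
Areal scale = h·k = 1 × sec φ; at 65.2°, h = 1.000, k = 2.384, so h·k = 2.384.
True area = apparent / (areal scale) = 98300 / 2.384 ≈ 41200 km².

41200 km²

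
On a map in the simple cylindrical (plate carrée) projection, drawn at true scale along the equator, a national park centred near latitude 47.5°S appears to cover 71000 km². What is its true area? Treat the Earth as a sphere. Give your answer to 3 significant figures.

Plate carrée maps x = Rλ, y = Rφ. The meridian scale is h = 1 and the parallel scale is k = 1/cos φ = sec φ.
Areal scale = h·k = 1 × sec φ; at 47.5°, h = 1.000, k = 1.480, so h·k = 1.480.
True area = apparent / (areal scale) = 71000 / 1.480 ≈ 48000 km².

48000 km²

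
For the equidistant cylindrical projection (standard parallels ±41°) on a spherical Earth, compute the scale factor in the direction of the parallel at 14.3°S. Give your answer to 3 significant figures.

0.779

With standard parallel φ₀ = 41°, the equirectangular projection gives x = Rλ cos φ₀, y = Rφ, so h = 1 and k = cos 41° / cos φ.
k = cos 41° / cos 14.3° = 0.7547/0.9690 = 0.7788.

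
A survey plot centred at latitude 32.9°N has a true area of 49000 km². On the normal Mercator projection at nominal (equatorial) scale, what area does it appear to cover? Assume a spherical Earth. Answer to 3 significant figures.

Mercator is conformal, so the point scale is isotropic: h = k = sec φ = 1/cos φ.
Areal scale = k² = sec²φ = 1/cos²(32.9°) = 1/0.8396² = 1.419.
Apparent area = 49000 × 1.419 ≈ 69500 km².

69500 km²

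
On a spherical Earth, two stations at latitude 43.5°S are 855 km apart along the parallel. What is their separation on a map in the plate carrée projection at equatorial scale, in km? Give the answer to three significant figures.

In the plate carrée (x = Rλ, y = Rφ), meridians are true-scale (h = 1) and parallels are stretched by k = sec φ.
Along the parallel, k = sec 43.5° = 1/0.7254 = 1.379.
Map distance = 855 × 1.379 ≈ 1180 km.

1180 km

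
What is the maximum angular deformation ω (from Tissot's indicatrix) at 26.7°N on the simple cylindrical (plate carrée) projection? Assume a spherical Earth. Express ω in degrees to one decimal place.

In the plate carrée (x = Rλ, y = Rφ), meridians are true-scale (h = 1) and parallels are stretched by k = sec φ.
At 26.7°: h = 1.000, k = 1.119; principal scales a = 1.119, b = 1.000.
sin(ω/2) = (a − b)/(a + b) = 0.1194/2.119 = 0.05632, so ω = 2 arcsin(0.05632) ≈ 6.5°.

6.5°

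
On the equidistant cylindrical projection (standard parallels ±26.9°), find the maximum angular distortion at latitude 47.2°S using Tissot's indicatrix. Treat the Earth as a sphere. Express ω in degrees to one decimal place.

The equidistant cylindrical projection with φ₀ = 26.9° has h = 1 (meridians true) and k = cos φ₀ / cos φ along parallels.
At 47.2°: h = 1.000, k = 1.313; principal scales a = 1.313, b = 1.000.
sin(ω/2) = (a − b)/(a + b) = 0.3125/2.313 = 0.1352, so ω = 2 arcsin(0.1352) ≈ 15.5°.

15.5°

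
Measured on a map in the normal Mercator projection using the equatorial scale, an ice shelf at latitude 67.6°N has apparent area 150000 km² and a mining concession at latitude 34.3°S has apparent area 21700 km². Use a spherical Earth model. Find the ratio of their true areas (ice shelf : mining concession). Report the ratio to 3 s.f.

1.47

On Mercator the areal scale is sec²φ, so true area = apparent × cos²φ.
True area of ice shelf: 150000 × cos²(67.6°) = 150000 × 0.1452 = 21780 km².
True area of mining concession: 21700 × cos²(34.3°) = 21700 × 0.6824 = 14810 km².
Ratio = 21780 / 14810 ≈ 1.47.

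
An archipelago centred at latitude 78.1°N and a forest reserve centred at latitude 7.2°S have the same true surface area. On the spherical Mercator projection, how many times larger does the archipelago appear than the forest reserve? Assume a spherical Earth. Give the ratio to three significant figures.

23.1

On Mercator, area is exaggerated by sec²φ = 1/cos²φ.
At 78.1°: sec²(78.1°) = 1/0.2062² = 23.52.
At 7.2°: sec²(7.2°) = 1/0.9921² = 1.016.
Ratio = 23.52/1.016 = cos²(7.2°)/cos²(78.1°) ≈ 23.1.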